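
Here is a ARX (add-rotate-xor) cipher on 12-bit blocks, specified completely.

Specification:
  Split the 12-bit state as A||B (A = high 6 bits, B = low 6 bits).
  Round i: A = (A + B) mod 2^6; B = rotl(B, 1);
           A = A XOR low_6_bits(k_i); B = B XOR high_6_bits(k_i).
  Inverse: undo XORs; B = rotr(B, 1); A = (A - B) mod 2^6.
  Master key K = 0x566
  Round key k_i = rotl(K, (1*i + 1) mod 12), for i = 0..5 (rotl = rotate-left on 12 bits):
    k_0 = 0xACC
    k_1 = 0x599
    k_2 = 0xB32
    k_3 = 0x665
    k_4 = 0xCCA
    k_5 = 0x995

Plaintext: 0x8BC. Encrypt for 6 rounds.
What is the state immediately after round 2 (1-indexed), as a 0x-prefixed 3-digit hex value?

0xF72

s_0 = plaintext = 0x8BC
s_1 = Round(s_0, k_0) = 0x492
s_2 = Round(s_1, k_1) = 0xF72
s_3 = Round(s_2, k_2) = 0x749
s_4 = Round(s_3, k_3) = 0x0CB
s_5 = Round(s_4, k_4) = 0x125
s_6 = Round(s_5, k_5) = 0xF2D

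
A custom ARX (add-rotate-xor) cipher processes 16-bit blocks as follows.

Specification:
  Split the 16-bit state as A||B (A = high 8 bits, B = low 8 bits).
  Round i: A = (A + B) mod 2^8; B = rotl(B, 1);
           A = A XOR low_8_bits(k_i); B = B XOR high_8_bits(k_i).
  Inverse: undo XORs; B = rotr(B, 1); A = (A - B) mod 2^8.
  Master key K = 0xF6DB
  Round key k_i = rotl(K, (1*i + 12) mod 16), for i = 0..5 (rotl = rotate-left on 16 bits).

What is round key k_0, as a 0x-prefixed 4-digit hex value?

K = 0xF6DB
k_0 = rotl(K, (1*0+12) mod 16) = rotl(K, 12) = 0xBF6D

0xBF6D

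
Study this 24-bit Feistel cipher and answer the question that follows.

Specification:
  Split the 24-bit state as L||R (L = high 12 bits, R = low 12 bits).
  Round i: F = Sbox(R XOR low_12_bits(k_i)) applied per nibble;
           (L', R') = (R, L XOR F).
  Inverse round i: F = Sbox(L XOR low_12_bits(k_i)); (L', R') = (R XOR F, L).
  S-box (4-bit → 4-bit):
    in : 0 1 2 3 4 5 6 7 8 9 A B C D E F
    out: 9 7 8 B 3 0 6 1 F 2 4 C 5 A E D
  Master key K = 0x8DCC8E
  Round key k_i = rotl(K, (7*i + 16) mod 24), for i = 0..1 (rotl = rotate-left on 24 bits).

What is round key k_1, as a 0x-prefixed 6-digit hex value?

0x46E647

K = 0x8DCC8E
k_0 = rotl(K, (7*0+16) mod 24) = rotl(K, 16) = 0x8E8DCC
k_1 = rotl(K, (7*1+16) mod 24) = rotl(K, 23) = 0x46E647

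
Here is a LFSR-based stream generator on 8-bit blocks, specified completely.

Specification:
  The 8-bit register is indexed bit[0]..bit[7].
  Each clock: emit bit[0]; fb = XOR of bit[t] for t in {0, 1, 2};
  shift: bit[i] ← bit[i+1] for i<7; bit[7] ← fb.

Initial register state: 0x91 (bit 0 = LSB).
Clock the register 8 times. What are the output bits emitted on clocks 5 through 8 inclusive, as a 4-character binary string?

1001

reg_0 = 0x91
clock 1: out=1, reg = 0xC8
clock 2: out=0, reg = 0x64
clock 3: out=0, reg = 0xB2
clock 4: out=0, reg = 0xD9
clock 5: out=1, reg = 0xEC
clock 6: out=0, reg = 0xF6
clock 7: out=0, reg = 0x7B
clock 8: out=1, reg = 0x3D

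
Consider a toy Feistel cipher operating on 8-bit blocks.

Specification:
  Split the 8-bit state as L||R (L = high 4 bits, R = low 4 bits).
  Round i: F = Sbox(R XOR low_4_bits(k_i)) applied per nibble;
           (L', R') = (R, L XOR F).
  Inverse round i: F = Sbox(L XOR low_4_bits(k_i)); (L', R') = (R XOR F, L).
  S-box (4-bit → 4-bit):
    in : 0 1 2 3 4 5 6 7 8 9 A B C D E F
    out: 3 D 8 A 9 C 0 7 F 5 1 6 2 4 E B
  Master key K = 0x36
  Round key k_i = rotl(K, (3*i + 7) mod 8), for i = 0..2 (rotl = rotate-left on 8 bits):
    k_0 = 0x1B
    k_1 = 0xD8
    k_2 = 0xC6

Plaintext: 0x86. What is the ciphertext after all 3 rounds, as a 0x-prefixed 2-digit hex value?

0xF9

s_0 = plaintext = 0x86
s_1 = Round(s_0, k_0) = 0x6C
s_2 = Round(s_1, k_1) = 0xCF
s_3 = Round(s_2, k_2) = 0xF9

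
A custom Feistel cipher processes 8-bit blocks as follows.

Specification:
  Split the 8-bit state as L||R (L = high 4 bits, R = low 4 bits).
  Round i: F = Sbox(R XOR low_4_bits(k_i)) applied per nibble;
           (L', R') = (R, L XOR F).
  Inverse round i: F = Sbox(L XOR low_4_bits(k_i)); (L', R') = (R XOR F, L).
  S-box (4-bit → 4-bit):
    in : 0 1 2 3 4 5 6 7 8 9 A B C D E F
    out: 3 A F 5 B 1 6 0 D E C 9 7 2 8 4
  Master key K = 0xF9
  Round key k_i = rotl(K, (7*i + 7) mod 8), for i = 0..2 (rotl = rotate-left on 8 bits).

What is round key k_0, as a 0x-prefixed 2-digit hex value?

K = 0xF9
k_0 = rotl(K, (7*0+7) mod 8) = rotl(K, 7) = 0xFC

0xFC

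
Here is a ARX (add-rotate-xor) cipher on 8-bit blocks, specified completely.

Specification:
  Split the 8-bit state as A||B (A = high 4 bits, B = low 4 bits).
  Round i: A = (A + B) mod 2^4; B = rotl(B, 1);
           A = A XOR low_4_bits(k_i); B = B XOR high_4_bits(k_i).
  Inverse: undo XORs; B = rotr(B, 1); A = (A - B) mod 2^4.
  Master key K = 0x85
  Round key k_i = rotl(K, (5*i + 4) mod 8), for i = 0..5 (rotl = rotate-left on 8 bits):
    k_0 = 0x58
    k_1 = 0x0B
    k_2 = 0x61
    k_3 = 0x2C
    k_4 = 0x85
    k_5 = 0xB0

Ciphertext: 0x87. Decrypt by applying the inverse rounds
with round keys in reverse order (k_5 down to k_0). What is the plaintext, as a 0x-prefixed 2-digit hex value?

0x83

s_0 = ciphertext = 0x87
s_1 = InvRound(s_0, k_5) = 0x26
s_2 = InvRound(s_1, k_4) = 0x07
s_3 = InvRound(s_2, k_3) = 0x2A
s_4 = InvRound(s_3, k_2) = 0xD6
s_5 = InvRound(s_4, k_1) = 0x33
s_6 = InvRound(s_5, k_0) = 0x83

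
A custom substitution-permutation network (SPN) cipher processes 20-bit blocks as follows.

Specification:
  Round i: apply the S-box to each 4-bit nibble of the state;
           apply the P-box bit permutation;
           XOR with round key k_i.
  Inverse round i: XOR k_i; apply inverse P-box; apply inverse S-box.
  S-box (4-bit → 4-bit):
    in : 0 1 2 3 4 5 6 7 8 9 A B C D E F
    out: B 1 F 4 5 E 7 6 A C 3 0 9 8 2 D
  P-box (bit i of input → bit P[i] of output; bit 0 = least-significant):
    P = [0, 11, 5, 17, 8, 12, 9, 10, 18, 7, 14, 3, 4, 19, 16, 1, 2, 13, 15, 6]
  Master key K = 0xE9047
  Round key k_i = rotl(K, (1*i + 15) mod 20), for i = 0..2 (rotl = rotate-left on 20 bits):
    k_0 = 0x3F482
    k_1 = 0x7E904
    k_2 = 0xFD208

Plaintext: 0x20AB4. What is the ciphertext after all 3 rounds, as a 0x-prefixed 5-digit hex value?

s_0 = plaintext = 0x20AB4
s_1 = Round(s_0, k_0) = 0xF5475
s_2 = Round(s_1, k_1) = 0x83362
s_3 = Round(s_2, k_2) = 0xCA969

0xCA969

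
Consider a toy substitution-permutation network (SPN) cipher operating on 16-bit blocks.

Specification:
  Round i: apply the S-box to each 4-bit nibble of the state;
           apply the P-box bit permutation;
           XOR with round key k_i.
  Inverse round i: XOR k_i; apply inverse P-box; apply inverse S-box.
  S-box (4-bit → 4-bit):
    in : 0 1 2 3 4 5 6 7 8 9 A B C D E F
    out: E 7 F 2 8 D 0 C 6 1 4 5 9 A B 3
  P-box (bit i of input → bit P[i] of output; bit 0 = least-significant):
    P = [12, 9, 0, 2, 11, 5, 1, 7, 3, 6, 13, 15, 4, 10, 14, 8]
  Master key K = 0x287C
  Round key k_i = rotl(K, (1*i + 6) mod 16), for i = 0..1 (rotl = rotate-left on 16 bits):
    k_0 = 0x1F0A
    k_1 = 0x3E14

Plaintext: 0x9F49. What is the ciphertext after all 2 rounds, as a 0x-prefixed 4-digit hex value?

0x69F9

s_0 = plaintext = 0x9F49
s_1 = Round(s_0, k_0) = 0x0FD2
s_2 = Round(s_1, k_1) = 0x69F9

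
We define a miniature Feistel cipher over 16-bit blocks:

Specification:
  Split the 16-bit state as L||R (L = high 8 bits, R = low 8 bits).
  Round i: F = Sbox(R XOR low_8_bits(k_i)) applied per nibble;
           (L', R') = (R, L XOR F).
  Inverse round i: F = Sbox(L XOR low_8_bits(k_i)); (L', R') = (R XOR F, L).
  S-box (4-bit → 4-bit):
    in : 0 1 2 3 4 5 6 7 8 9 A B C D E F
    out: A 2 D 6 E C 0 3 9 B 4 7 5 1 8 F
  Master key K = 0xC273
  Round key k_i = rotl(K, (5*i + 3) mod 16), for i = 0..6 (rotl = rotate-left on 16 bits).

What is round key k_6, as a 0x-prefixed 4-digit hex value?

0x84E7

K = 0xC273
k_0 = rotl(K, (5*0+3) mod 16) = rotl(K, 3) = 0x139E
k_1 = rotl(K, (5*1+3) mod 16) = rotl(K, 8) = 0x73C2
k_2 = rotl(K, (5*2+3) mod 16) = rotl(K, 13) = 0x784E
k_3 = rotl(K, (5*3+3) mod 16) = rotl(K, 2) = 0x09CF
k_4 = rotl(K, (5*4+3) mod 16) = rotl(K, 7) = 0x39E1
k_5 = rotl(K, (5*5+3) mod 16) = rotl(K, 12) = 0x3C27
k_6 = rotl(K, (5*6+3) mod 16) = rotl(K, 1) = 0x84E7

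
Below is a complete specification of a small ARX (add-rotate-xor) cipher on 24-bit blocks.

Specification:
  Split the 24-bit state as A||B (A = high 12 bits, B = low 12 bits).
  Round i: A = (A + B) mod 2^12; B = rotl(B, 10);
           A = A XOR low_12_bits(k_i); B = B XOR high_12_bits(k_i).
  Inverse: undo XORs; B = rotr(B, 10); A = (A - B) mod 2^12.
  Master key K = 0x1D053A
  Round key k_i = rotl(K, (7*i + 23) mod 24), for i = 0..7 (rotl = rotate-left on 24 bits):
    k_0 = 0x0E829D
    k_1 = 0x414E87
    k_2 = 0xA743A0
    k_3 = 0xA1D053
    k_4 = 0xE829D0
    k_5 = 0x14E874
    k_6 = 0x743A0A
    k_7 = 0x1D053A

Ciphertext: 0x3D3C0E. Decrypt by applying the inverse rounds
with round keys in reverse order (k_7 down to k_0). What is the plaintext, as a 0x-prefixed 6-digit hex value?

0x36B862

s_0 = ciphertext = 0x3D3C0E
s_1 = InvRound(s_0, k_7) = 0xF6E77B
s_2 = InvRound(s_1, k_6) = 0x4840E0
s_3 = InvRound(s_2, k_5) = 0x6386B8
s_4 = InvRound(s_3, k_4) = 0xEFE0EA
s_5 = InvRound(s_4, k_3) = 0x2CFBDE
s_6 = InvRound(s_5, k_2) = 0xAC76A8
s_7 = InvRound(s_6, k_1) = 0x950AF0
s_8 = InvRound(s_7, k_0) = 0x36B862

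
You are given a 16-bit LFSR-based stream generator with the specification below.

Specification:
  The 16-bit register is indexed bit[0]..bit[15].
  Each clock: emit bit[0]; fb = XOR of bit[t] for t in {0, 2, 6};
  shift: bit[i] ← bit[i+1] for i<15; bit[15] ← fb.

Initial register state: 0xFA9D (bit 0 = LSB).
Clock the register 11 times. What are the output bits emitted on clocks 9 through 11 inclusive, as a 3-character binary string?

reg_0 = 0xFA9D
clock 1: out=1, reg = 0x7D4E
clock 2: out=0, reg = 0x3EA7
clock 3: out=1, reg = 0x1F53
clock 4: out=1, reg = 0x0FA9
clock 5: out=1, reg = 0x87D4
clock 6: out=0, reg = 0x43EA
clock 7: out=0, reg = 0xA1F5
clock 8: out=1, reg = 0xD0FA
clock 9: out=0, reg = 0xE87D
clock 10: out=1, reg = 0xF43E
clock 11: out=0, reg = 0xFA1F

010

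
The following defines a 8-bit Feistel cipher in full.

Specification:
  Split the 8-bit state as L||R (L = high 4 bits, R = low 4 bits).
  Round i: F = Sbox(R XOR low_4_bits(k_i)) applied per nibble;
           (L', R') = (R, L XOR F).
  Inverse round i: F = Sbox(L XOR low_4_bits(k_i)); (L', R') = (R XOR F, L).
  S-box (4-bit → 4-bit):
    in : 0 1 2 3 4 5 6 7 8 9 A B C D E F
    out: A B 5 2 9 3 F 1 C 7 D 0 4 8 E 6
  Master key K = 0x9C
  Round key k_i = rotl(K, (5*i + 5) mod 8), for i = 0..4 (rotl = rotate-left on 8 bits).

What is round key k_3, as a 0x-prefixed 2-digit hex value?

0xC9

K = 0x9C
k_0 = rotl(K, (5*0+5) mod 8) = rotl(K, 5) = 0x93
k_1 = rotl(K, (5*1+5) mod 8) = rotl(K, 2) = 0x72
k_2 = rotl(K, (5*2+5) mod 8) = rotl(K, 7) = 0x4E
k_3 = rotl(K, (5*3+5) mod 8) = rotl(K, 4) = 0xC9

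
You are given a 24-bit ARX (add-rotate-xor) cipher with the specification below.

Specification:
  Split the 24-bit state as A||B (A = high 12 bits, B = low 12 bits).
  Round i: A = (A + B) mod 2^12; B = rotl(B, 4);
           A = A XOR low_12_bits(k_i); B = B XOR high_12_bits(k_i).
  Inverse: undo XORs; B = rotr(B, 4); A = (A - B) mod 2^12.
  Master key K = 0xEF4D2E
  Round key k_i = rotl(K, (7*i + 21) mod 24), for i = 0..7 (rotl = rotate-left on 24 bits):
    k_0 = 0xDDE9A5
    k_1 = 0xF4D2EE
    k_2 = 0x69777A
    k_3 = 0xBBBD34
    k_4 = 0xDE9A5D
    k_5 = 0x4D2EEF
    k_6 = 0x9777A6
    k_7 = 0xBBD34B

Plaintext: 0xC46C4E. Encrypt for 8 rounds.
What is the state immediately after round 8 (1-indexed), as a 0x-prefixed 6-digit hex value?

s_0 = plaintext = 0xC46C4E
s_1 = Round(s_0, k_0) = 0x131932
s_2 = Round(s_1, k_1) = 0x88DC64
s_3 = Round(s_2, k_2) = 0x38B0DB
s_4 = Round(s_3, k_3) = 0x95260B
s_5 = Round(s_4, k_4) = 0x500D5F
s_6 = Round(s_5, k_5) = 0xCB012F
s_7 = Round(s_6, k_6) = 0xA79B86
s_8 = Round(s_7, k_7) = 0x6B43D6

0x6B43D6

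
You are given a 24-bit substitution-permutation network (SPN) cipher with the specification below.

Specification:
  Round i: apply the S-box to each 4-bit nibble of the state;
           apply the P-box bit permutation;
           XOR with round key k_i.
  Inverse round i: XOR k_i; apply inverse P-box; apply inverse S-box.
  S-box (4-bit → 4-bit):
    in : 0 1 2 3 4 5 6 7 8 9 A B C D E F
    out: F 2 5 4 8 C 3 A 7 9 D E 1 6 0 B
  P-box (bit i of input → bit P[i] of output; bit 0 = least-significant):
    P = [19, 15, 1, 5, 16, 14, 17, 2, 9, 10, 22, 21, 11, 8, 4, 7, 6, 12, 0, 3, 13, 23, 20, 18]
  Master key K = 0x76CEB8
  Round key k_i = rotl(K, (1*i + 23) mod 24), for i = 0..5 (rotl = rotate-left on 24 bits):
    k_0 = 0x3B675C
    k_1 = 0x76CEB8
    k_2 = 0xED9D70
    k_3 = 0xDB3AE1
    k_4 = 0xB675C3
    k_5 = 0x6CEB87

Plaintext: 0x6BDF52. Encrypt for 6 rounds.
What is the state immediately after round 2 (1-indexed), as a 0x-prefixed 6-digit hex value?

0x12F82E

s_0 = plaintext = 0x6BDF52
s_1 = Round(s_0, k_0) = 0x915043
s_2 = Round(s_1, k_1) = 0x12F82E
s_3 = Round(s_2, k_2) = 0x2E92B1
s_4 = Round(s_3, k_3) = 0x89D065
s_5 = Round(s_4, k_4) = 0x4712B9
s_6 = Round(s_5, k_5) = 0x22B8AB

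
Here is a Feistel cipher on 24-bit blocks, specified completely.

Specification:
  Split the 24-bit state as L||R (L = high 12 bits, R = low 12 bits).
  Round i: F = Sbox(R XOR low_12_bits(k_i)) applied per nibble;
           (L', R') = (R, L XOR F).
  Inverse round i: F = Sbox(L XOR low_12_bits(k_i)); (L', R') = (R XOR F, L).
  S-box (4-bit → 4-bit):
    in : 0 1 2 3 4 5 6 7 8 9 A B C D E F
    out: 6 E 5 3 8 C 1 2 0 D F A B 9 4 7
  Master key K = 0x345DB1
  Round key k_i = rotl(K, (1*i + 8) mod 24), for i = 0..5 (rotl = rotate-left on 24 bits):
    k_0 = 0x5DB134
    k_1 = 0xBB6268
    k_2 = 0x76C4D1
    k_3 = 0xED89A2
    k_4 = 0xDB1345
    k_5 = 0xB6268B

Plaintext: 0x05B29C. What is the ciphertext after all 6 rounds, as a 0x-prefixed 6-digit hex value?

s_0 = plaintext = 0x05B29C
s_1 = Round(s_0, k_0) = 0x29C3AB
s_2 = Round(s_1, k_1) = 0x3ABC2F
s_3 = Round(s_2, k_2) = 0xC2F3DF
s_4 = Round(s_3, k_3) = 0x3DF306
s_5 = Round(s_4, k_4) = 0x30655C
s_6 = Round(s_5, k_5) = 0x55C094

0x55C094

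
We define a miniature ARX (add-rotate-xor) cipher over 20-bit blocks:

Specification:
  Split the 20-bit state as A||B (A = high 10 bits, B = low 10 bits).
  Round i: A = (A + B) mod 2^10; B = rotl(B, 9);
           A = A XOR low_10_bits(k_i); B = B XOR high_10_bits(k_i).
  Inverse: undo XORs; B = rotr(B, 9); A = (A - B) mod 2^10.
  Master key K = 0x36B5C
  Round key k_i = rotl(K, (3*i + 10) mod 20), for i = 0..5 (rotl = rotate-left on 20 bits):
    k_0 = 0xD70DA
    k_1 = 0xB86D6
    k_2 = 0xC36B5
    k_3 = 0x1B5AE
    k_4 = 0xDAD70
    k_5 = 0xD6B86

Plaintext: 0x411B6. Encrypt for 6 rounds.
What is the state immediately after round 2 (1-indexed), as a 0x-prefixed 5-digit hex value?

s_0 = plaintext = 0x411B6
s_1 = Round(s_0, k_0) = 0x98387
s_2 = Round(s_1, k_1) = 0xCC522
s_3 = Round(s_2, k_2) = 0xB9B9C
s_4 = Round(s_3, k_3) = 0xCB1A3
s_5 = Round(s_4, k_4) = 0x6FDBA
s_6 = Round(s_5, k_5) = 0x3FF87

0xCC522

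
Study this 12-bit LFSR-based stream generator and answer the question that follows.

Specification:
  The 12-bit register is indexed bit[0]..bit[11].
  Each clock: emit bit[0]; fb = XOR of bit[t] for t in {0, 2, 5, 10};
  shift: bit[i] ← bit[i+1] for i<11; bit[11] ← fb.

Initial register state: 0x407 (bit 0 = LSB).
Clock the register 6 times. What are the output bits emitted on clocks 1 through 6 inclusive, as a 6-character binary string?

reg_0 = 0x407
clock 1: out=1, reg = 0xA03
clock 2: out=1, reg = 0xD01
clock 3: out=1, reg = 0x680
clock 4: out=0, reg = 0xB40
clock 5: out=0, reg = 0x5A0
clock 6: out=0, reg = 0x2D0

111000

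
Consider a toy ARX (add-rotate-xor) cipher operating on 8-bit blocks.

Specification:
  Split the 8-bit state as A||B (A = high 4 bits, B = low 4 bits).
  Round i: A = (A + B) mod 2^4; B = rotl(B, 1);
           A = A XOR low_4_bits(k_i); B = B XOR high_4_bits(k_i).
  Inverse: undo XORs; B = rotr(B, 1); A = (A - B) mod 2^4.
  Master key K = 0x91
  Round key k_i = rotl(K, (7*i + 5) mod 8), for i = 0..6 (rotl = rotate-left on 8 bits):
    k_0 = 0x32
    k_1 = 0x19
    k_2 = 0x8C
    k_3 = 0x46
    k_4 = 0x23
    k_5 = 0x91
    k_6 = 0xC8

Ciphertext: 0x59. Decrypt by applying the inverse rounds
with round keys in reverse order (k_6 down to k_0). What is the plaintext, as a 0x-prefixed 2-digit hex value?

s_0 = ciphertext = 0x59
s_1 = InvRound(s_0, k_6) = 0x3A
s_2 = InvRound(s_1, k_5) = 0x99
s_3 = InvRound(s_2, k_4) = 0xDD
s_4 = InvRound(s_3, k_3) = 0xFC
s_5 = InvRound(s_4, k_2) = 0x12
s_6 = InvRound(s_5, k_1) = 0xF9
s_7 = InvRound(s_6, k_0) = 0x85

0x85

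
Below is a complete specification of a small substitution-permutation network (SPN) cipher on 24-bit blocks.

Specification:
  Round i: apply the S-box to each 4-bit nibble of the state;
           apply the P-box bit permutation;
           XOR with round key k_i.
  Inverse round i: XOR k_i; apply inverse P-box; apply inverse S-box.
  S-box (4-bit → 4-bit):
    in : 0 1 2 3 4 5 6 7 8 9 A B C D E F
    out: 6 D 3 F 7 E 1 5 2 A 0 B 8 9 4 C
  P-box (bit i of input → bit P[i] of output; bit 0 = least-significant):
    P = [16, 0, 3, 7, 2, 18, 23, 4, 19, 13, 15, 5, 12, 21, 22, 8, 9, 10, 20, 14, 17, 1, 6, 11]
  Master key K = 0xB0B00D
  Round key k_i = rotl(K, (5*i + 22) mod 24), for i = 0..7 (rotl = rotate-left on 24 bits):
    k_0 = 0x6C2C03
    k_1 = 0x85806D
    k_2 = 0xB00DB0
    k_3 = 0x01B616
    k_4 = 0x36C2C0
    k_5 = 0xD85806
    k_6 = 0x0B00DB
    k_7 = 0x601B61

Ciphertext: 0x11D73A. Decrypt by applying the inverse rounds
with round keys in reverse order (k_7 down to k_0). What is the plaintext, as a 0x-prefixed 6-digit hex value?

s_0 = ciphertext = 0x11D73A
s_1 = InvRound(s_0, k_7) = 0x550EC4
s_2 = InvRound(s_1, k_6) = 0xB4E6B0
s_3 = InvRound(s_2, k_5) = 0x9243BC
s_4 = InvRound(s_3, k_4) = 0xEA9F3E
s_5 = InvRound(s_4, k_3) = 0xDA5BE7
s_6 = InvRound(s_5, k_2) = 0x4B46D8
s_7 = InvRound(s_6, k_1) = 0x6BE139
s_8 = InvRound(s_7, k_0) = 0xB9CF97

0xB9CF97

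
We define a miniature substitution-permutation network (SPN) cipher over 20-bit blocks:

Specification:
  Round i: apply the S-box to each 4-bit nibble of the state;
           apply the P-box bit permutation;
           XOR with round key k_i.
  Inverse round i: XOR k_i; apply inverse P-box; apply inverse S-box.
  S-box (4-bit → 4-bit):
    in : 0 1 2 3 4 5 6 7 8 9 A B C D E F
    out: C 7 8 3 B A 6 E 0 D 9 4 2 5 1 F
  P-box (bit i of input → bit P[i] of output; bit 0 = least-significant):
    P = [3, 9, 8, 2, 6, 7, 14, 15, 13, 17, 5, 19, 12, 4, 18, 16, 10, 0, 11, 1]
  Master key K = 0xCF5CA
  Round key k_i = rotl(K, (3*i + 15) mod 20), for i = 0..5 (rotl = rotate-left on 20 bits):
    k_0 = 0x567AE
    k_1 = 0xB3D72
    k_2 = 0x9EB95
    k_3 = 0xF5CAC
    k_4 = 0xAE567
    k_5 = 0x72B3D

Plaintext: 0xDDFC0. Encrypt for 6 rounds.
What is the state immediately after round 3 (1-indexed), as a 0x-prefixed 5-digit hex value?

s_0 = plaintext = 0xDDFC0
s_1 = Round(s_0, k_0) = 0xB5A0A
s_2 = Round(s_1, k_1) = 0x2D56E
s_3 = Round(s_2, k_2) = 0x7BB1F
s_4 = Round(s_3, k_3) = 0xB1743
s_5 = Round(s_4, k_4) = 0x47F9F
s_6 = Round(s_5, k_5) = 0x8CC42

0x7BB1F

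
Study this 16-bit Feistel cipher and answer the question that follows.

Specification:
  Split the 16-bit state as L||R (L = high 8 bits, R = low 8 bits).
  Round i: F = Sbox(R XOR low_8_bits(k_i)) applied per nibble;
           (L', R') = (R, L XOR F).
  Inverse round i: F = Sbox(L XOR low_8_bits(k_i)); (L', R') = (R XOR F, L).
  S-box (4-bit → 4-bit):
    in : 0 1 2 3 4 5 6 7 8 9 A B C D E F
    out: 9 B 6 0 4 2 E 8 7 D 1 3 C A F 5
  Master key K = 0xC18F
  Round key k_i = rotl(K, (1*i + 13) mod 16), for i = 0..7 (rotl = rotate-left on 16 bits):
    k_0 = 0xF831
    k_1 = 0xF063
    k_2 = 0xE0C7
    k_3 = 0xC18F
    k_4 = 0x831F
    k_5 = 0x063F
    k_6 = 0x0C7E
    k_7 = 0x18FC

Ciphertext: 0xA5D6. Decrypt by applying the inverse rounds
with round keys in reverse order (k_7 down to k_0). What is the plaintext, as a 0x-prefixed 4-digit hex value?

s_0 = ciphertext = 0xA5D6
s_1 = InvRound(s_0, k_7) = 0xFBA5
s_2 = InvRound(s_1, k_6) = 0xD7FB
s_3 = InvRound(s_2, k_5) = 0x0CD7
s_4 = InvRound(s_3, k_4) = 0x670C
s_5 = InvRound(s_4, k_3) = 0xFB67
s_6 = InvRound(s_5, k_2) = 0x6BFB
s_7 = InvRound(s_6, k_1) = 0x6C6B
s_8 = InvRound(s_7, k_0) = 0x416C

0x416C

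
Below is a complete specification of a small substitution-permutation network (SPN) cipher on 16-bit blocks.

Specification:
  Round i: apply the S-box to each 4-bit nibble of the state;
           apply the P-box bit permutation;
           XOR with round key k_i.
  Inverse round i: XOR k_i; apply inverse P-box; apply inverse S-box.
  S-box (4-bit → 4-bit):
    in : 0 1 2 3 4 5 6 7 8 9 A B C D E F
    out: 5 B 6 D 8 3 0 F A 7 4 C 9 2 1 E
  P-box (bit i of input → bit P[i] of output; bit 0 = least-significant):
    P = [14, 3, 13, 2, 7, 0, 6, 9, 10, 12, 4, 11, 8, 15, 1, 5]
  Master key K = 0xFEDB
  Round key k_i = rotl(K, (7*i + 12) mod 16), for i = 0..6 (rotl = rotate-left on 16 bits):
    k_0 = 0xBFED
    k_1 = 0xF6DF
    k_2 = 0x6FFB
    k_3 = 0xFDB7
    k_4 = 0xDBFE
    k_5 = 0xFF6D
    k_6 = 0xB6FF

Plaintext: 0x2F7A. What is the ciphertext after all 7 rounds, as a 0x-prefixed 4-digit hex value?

0x7374

s_0 = plaintext = 0x2F7A
s_1 = Round(s_0, k_0) = 0x053E
s_2 = Round(s_1, k_1) = 0xA11D
s_3 = Round(s_2, k_2) = 0x7170
s_4 = Round(s_3, k_3) = 0x0254
s_5 = Round(s_4, k_4) = 0xCA69
s_6 = Round(s_5, k_5) = 0x9E55
s_7 = Round(s_6, k_6) = 0x7374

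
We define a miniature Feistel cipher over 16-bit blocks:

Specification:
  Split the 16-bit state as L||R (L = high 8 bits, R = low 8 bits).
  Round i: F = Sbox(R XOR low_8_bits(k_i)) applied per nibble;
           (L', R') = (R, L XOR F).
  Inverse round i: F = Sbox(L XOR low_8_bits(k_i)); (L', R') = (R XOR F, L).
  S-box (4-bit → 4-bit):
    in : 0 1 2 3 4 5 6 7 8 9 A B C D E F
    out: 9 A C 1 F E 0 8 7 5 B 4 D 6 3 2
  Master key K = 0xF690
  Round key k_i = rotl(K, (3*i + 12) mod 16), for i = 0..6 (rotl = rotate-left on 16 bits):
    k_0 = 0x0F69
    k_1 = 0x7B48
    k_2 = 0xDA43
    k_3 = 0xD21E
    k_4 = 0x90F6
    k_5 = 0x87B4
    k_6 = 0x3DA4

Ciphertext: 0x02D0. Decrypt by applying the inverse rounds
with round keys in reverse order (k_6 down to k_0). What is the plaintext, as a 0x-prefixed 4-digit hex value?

s_0 = ciphertext = 0x02D0
s_1 = InvRound(s_0, k_6) = 0x6002
s_2 = InvRound(s_1, k_5) = 0x6D60
s_3 = InvRound(s_2, k_4) = 0x346D
s_4 = InvRound(s_3, k_3) = 0xA634
s_5 = InvRound(s_4, k_2) = 0x0AA6
s_6 = InvRound(s_5, k_1) = 0x5A0A
s_7 = InvRound(s_6, k_0) = 0x1B5A

0x1B5A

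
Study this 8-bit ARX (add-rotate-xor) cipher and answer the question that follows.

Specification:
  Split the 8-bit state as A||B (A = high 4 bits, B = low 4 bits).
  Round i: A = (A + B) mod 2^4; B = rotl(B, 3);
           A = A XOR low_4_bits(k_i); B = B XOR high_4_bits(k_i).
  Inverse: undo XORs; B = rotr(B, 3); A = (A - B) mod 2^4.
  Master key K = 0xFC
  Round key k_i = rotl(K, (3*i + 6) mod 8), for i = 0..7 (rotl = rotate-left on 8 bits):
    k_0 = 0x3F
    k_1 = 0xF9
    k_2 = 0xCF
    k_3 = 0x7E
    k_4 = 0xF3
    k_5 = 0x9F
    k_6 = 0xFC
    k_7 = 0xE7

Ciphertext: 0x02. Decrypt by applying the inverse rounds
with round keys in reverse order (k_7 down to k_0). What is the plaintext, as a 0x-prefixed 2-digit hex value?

0x62

s_0 = ciphertext = 0x02
s_1 = InvRound(s_0, k_7) = 0xE9
s_2 = InvRound(s_1, k_6) = 0x6C
s_3 = InvRound(s_2, k_5) = 0xFA
s_4 = InvRound(s_3, k_4) = 0x2A
s_5 = InvRound(s_4, k_3) = 0x1B
s_6 = InvRound(s_5, k_2) = 0x0E
s_7 = InvRound(s_6, k_1) = 0x72
s_8 = InvRound(s_7, k_0) = 0x62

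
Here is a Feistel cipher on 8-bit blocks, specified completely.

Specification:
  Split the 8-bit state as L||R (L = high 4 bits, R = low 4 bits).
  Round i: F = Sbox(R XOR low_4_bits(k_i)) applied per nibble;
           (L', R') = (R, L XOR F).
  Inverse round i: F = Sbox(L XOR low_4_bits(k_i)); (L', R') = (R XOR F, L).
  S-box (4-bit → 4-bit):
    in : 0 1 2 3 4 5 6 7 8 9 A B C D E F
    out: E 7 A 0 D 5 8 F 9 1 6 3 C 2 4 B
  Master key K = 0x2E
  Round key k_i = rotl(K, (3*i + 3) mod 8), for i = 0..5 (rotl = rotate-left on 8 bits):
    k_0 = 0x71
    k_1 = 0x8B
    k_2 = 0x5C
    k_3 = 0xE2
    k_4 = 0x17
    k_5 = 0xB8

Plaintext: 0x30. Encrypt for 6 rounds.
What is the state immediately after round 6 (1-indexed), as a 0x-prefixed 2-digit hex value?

0x9D

s_0 = plaintext = 0x30
s_1 = Round(s_0, k_0) = 0x04
s_2 = Round(s_1, k_1) = 0x4B
s_3 = Round(s_2, k_2) = 0xBB
s_4 = Round(s_3, k_3) = 0xBA
s_5 = Round(s_4, k_4) = 0xA9
s_6 = Round(s_5, k_5) = 0x9D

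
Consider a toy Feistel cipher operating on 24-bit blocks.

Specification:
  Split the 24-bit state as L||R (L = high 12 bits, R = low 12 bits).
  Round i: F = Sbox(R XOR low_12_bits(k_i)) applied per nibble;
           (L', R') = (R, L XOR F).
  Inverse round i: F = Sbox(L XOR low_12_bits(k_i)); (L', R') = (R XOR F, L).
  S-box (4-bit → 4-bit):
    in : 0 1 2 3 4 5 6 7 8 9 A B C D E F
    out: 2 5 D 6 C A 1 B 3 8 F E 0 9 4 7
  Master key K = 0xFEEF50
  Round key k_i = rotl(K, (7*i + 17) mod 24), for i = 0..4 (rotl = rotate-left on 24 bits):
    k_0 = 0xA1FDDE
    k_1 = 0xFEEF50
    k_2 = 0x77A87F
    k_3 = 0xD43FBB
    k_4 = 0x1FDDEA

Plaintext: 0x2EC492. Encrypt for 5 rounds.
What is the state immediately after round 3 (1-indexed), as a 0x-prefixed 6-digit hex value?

0xE22B85

s_0 = plaintext = 0x2EC492
s_1 = Round(s_0, k_0) = 0x492A2C
s_2 = Round(s_1, k_1) = 0xA2CE22
s_3 = Round(s_2, k_2) = 0xE22B85
s_4 = Round(s_3, k_3) = 0xB85246
s_5 = Round(s_4, k_4) = 0x246C75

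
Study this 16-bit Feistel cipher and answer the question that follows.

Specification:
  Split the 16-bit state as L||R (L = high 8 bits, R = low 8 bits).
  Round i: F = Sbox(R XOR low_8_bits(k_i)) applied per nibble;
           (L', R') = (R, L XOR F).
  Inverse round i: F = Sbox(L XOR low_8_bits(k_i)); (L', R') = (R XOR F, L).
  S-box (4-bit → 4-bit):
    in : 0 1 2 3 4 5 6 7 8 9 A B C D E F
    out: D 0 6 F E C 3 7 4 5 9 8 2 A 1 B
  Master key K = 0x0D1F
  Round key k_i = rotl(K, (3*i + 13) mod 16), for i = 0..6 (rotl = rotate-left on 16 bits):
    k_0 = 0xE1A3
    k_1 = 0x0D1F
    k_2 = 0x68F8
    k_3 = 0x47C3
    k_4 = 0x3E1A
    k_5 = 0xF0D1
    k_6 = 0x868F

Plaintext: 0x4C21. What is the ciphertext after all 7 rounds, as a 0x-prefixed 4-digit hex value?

s_0 = plaintext = 0x4C21
s_1 = Round(s_0, k_0) = 0x210A
s_2 = Round(s_1, k_1) = 0x0A2D
s_3 = Round(s_2, k_2) = 0x2DA6
s_4 = Round(s_3, k_3) = 0xA611
s_5 = Round(s_4, k_4) = 0x117E
s_6 = Round(s_5, k_5) = 0x7E8A
s_7 = Round(s_6, k_6) = 0x8AA2

0x8AA2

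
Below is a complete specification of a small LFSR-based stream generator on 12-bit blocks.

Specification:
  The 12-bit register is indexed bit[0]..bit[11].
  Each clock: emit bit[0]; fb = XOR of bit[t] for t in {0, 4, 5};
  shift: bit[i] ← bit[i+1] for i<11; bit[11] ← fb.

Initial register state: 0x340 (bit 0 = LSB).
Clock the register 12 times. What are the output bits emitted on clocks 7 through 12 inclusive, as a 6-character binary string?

101100

reg_0 = 0x340
clock 1: out=0, reg = 0x1A0
clock 2: out=0, reg = 0x8D0
clock 3: out=0, reg = 0xC68
clock 4: out=0, reg = 0xE34
clock 5: out=0, reg = 0x71A
clock 6: out=0, reg = 0xB8D
clock 7: out=1, reg = 0xDC6
clock 8: out=0, reg = 0x6E3
clock 9: out=1, reg = 0x371
clock 10: out=1, reg = 0x9B8
clock 11: out=0, reg = 0x4DC
clock 12: out=0, reg = 0xA6E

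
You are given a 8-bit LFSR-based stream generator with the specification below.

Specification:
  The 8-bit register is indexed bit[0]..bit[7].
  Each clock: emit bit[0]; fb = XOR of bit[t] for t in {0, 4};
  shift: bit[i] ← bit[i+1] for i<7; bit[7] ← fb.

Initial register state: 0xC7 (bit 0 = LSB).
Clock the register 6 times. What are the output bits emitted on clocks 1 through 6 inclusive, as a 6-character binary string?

111000

reg_0 = 0xC7
clock 1: out=1, reg = 0xE3
clock 2: out=1, reg = 0xF1
clock 3: out=1, reg = 0x78
clock 4: out=0, reg = 0xBC
clock 5: out=0, reg = 0xDE
clock 6: out=0, reg = 0xEF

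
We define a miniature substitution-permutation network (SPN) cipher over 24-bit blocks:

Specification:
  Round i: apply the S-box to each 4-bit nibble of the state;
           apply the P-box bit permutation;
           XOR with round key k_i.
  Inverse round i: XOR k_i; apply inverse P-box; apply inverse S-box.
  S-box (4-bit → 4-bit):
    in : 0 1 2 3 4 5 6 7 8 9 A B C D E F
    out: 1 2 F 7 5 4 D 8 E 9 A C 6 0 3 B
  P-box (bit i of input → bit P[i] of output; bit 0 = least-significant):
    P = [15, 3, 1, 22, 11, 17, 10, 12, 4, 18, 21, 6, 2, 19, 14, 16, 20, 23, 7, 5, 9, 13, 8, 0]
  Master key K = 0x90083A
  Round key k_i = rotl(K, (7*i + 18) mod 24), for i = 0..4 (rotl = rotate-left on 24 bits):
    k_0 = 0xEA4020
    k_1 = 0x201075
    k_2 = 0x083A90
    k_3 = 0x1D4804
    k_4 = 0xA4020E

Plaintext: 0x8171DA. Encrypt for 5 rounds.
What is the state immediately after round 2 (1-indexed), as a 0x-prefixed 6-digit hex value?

s_0 = plaintext = 0x8171DA
s_1 = Round(s_0, k_0) = 0x2F6129
s_2 = Round(s_1, k_1) = 0xF7EF50
s_3 = Round(s_2, k_2) = 0x049CE5
s_4 = Round(s_3, k_3) = 0x2A4282
s_5 = Round(s_4, k_4) = 0x42F571

0xF7EF50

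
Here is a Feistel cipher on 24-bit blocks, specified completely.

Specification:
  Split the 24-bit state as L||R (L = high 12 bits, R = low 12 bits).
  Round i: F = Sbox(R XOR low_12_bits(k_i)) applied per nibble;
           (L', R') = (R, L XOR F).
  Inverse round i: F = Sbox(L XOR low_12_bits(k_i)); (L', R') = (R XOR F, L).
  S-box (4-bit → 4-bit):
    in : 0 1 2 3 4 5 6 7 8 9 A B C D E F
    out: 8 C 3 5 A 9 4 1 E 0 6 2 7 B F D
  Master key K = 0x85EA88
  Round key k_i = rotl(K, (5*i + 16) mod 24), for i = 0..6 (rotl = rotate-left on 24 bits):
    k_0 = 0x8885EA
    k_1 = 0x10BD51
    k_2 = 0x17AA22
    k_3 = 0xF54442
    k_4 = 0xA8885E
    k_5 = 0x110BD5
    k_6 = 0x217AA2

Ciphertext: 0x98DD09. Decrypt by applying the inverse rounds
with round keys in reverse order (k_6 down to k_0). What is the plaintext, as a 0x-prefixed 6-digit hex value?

0x760F39

s_0 = ciphertext = 0x98DD09
s_1 = InvRound(s_0, k_6) = 0x83498D
s_2 = InvRound(s_1, k_5) = 0xC71834
s_3 = InvRound(s_2, k_4) = 0x209C71
s_4 = InvRound(s_3, k_3) = 0x8D3209
s_5 = InvRound(s_4, k_2) = 0x1D58D3
s_6 = InvRound(s_5, k_1) = 0xF391D5
s_7 = InvRound(s_6, k_0) = 0x760F39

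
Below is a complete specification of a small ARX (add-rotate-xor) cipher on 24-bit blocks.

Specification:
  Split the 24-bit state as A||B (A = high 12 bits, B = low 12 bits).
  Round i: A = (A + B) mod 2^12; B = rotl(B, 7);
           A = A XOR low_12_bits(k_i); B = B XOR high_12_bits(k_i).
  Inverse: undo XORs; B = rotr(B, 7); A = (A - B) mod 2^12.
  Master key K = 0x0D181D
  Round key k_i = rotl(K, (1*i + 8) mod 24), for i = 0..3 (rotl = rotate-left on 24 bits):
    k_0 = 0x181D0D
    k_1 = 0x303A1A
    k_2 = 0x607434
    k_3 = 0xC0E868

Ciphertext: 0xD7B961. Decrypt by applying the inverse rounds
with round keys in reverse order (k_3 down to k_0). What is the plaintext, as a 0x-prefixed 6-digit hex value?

0x24438E

s_0 = ciphertext = 0xD7B961
s_1 = InvRound(s_0, k_3) = 0x729DEA
s_2 = InvRound(s_1, k_2) = 0x566DB7
s_3 = InvRound(s_2, k_1) = 0x8DF69D
s_4 = InvRound(s_3, k_0) = 0x24438E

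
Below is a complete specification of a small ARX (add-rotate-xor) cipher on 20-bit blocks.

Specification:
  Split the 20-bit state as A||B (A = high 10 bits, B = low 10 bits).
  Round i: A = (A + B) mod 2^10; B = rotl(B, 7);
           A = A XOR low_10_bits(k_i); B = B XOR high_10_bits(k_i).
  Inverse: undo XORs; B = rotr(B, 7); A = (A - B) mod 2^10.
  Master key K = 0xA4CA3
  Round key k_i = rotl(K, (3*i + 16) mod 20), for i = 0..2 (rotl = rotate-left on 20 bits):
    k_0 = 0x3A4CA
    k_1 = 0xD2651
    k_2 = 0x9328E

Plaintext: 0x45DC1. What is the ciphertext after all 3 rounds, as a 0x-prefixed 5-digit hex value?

0x5EFB4

s_0 = plaintext = 0x45DC1
s_1 = Round(s_0, k_0) = 0x84851
s_2 = Round(s_1, k_1) = 0x0CBC3
s_3 = Round(s_2, k_2) = 0x5EFB4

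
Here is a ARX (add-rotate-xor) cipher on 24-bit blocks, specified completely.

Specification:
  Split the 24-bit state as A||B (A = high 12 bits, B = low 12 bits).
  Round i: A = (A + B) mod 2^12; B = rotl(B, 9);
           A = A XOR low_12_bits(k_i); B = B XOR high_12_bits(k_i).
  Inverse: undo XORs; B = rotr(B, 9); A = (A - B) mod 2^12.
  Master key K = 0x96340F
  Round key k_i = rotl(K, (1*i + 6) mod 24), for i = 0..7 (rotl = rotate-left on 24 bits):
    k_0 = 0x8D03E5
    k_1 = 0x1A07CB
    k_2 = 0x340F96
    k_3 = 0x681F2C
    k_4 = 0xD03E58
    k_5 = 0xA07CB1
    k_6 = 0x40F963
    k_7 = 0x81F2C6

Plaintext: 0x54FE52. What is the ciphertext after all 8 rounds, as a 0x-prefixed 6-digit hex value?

s_0 = plaintext = 0x54FE52
s_1 = Round(s_0, k_0) = 0x044D1A
s_2 = Round(s_1, k_1) = 0xA95403
s_3 = Round(s_2, k_2) = 0x10E5C0
s_4 = Round(s_3, k_3) = 0x9E2639
s_5 = Round(s_4, k_4) = 0xE43FC4
s_6 = Round(s_5, k_5) = 0x2B63FF
s_7 = Round(s_6, k_6) = 0xFD6A70
s_8 = Round(s_7, k_7) = 0x880951

0x880951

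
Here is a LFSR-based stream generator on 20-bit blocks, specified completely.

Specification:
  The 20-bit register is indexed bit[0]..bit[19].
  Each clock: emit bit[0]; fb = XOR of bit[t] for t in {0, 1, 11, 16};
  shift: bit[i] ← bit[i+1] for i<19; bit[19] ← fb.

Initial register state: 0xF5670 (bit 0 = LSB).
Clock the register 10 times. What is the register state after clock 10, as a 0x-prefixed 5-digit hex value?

reg_0 = 0xF5670
clock 1: out=0, reg = 0xFAB38
clock 2: out=0, reg = 0x7D59C
clock 3: out=0, reg = 0xBEACE
clock 4: out=0, reg = 0xDF567
clock 5: out=1, reg = 0xEFAB3
clock 6: out=1, reg = 0xF7D59
clock 7: out=1, reg = 0xFBEAC
clock 8: out=0, reg = 0x7DF56
clock 9: out=0, reg = 0xBEFAB
clock 10: out=1, reg = 0x5F7D5

0x5F7D5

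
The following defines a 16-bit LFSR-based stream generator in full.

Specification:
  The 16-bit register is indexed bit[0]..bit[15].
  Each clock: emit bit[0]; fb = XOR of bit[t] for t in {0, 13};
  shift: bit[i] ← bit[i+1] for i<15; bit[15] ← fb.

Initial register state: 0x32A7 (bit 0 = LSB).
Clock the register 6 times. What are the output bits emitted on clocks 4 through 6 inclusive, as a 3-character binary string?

reg_0 = 0x32A7
clock 1: out=1, reg = 0x1953
clock 2: out=1, reg = 0x8CA9
clock 3: out=1, reg = 0xC654
clock 4: out=0, reg = 0x632A
clock 5: out=0, reg = 0xB195
clock 6: out=1, reg = 0x58CA

001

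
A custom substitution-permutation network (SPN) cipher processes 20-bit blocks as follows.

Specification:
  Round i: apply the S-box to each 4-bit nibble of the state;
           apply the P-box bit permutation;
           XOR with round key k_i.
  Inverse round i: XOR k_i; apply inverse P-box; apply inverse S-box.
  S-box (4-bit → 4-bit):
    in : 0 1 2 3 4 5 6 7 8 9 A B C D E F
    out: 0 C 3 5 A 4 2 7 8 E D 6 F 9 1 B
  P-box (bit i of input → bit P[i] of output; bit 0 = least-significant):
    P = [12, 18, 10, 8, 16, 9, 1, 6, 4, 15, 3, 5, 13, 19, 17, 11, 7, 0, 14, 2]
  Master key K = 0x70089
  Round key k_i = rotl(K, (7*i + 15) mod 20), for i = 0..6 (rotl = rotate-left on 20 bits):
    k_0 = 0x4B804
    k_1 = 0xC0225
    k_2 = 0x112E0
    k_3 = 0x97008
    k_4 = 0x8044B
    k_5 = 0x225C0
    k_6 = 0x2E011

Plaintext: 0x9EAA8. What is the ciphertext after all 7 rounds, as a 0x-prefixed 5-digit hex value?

0x5C988

s_0 = plaintext = 0x9EAA8
s_1 = Round(s_0, k_0) = 0x5D97B
s_2 = Round(s_1, k_1) = 0x9EC0F
s_3 = Round(s_2, k_2) = 0x5E3DD
s_4 = Round(s_3, k_3) = 0x80150
s_5 = Round(s_4, k_4) = 0x80465
s_6 = Round(s_5, k_5) = 0x2A3E4
s_7 = Round(s_6, k_6) = 0x5C988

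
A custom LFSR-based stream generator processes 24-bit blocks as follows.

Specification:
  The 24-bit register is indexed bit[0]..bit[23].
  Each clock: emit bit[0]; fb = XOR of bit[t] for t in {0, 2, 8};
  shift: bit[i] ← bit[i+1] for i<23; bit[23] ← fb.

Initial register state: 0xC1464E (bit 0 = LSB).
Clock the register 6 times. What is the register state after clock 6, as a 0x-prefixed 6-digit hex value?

reg_0 = 0xC1464E
clock 1: out=0, reg = 0xE0A327
clock 2: out=1, reg = 0xF05193
clock 3: out=1, reg = 0x7828C9
clock 4: out=1, reg = 0xBC1464
clock 5: out=0, reg = 0xDE0A32
clock 6: out=0, reg = 0x6F0519

0x6F0519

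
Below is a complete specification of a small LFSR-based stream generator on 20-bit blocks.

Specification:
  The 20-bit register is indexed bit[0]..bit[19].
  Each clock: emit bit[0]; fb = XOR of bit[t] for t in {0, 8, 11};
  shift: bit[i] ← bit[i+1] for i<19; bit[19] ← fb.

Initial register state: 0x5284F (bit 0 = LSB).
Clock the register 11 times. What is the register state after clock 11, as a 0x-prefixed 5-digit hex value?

0x384A5

reg_0 = 0x5284F
clock 1: out=1, reg = 0x29427
clock 2: out=1, reg = 0x94A13
clock 3: out=1, reg = 0x4A509
clock 4: out=1, reg = 0x25284
clock 5: out=0, reg = 0x12942
clock 6: out=0, reg = 0x094A1
clock 7: out=1, reg = 0x84A50
clock 8: out=0, reg = 0xC2528
clock 9: out=0, reg = 0xE1294
clock 10: out=0, reg = 0x7094A
clock 11: out=0, reg = 0x384A5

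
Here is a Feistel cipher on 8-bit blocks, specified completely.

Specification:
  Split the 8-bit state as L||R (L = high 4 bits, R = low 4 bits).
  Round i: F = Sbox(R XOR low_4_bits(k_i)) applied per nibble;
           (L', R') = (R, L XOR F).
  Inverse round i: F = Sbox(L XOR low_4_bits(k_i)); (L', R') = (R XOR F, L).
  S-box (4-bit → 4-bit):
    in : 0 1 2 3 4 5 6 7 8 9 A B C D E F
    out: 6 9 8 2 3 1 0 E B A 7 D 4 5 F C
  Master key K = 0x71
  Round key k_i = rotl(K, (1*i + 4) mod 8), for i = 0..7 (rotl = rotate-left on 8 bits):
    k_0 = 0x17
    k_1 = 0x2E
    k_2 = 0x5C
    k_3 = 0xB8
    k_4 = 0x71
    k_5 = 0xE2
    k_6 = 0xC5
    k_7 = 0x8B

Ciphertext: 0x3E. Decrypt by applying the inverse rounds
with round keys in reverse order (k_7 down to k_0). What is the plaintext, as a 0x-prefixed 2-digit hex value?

s_0 = ciphertext = 0x3E
s_1 = InvRound(s_0, k_7) = 0x53
s_2 = InvRound(s_1, k_6) = 0x55
s_3 = InvRound(s_2, k_5) = 0xB5
s_4 = InvRound(s_3, k_4) = 0x2B
s_5 = InvRound(s_4, k_3) = 0xC2
s_6 = InvRound(s_5, k_2) = 0x4C
s_7 = InvRound(s_6, k_1) = 0xB4
s_8 = InvRound(s_7, k_0) = 0x0B

0x0B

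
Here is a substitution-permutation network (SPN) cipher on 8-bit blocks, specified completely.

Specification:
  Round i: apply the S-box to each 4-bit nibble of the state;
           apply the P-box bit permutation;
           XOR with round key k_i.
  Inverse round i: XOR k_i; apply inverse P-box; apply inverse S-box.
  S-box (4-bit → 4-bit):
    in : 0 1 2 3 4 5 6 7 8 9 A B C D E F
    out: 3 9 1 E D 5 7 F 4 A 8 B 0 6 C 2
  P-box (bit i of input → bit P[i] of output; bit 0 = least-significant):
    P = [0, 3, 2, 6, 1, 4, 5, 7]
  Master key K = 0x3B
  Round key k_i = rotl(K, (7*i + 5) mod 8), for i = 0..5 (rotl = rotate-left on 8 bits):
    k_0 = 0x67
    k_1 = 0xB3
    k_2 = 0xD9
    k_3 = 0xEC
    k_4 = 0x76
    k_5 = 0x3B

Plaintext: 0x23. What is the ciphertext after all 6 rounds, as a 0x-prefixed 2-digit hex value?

s_0 = plaintext = 0x23
s_1 = Round(s_0, k_0) = 0x29
s_2 = Round(s_1, k_1) = 0xF9
s_3 = Round(s_2, k_2) = 0x81
s_4 = Round(s_3, k_3) = 0x8D
s_5 = Round(s_4, k_4) = 0x5A
s_6 = Round(s_5, k_5) = 0x59

0x59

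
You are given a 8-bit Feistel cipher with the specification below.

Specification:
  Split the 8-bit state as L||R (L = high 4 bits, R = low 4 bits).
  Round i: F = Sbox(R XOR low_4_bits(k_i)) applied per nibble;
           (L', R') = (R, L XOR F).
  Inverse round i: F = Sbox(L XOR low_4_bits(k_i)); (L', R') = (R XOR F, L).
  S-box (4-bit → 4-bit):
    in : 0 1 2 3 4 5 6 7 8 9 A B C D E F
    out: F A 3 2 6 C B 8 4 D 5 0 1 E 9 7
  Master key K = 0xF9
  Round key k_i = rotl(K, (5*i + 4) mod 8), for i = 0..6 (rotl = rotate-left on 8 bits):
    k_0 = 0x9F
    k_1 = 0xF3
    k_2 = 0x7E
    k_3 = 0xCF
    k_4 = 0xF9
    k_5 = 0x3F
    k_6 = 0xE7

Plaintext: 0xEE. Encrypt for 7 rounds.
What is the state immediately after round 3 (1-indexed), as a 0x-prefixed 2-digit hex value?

s_0 = plaintext = 0xEE
s_1 = Round(s_0, k_0) = 0xE4
s_2 = Round(s_1, k_1) = 0x46
s_3 = Round(s_2, k_2) = 0x60
s_4 = Round(s_3, k_3) = 0x01
s_5 = Round(s_4, k_4) = 0x14
s_6 = Round(s_5, k_5) = 0x41
s_7 = Round(s_6, k_6) = 0x1F

0x60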